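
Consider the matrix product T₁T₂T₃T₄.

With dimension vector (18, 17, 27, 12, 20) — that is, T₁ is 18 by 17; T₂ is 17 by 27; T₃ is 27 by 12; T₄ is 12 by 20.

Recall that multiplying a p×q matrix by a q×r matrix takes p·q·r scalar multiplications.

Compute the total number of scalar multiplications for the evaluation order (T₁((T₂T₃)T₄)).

(T₂T₃): 17×27 by 27×12 → 17×12, cost 17·27·12 = 5508
((T₂T₃)T₄): 17×12 by 12×20 → 17×20, cost 17·12·20 = 4080; cumulative 9588
(T₁((T₂T₃)T₄)): 18×17 by 17×20 → 18×20, cost 18·17·20 = 6120; cumulative 15708
Total: 15708 scalar multiplications.

15708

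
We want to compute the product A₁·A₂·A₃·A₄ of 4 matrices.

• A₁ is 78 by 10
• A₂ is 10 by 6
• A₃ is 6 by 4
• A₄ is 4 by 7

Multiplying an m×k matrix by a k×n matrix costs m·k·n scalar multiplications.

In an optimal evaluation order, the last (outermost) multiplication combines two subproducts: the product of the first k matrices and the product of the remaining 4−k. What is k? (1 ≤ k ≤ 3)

3

Adjacent pairs: A₁A₂ = 78·10·6 = 4680; A₂A₃ = 10·6·4 = 240; A₃A₄ = 6·4·7 = 168.
Length 3: A₁..A₃: k=1: 0+240+78·10·4=3360; k=2: 4680+0+78·6·4=6552 → min 3360 | A₂..A₄: k=2: 0+168+10·6·7=588; k=3: 240+0+10·4·7=520 → min 520.
Top-level splits: k=1: (A₁..A₁)·(A₂..A₄) → 0+520+78·10·7 = 5980; k=2: (A₁..A₂)·(A₃..A₄) → 4680+168+78·6·7 = 8124; k=3: (A₁..A₃)·(A₄..A₄) → 3360+0+78·4·7 = 5544.
Best split is after A₃, i.e. k = 3.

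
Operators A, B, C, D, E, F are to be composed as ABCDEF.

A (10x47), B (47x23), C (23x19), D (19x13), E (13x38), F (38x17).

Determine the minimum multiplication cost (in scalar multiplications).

Adjacent pairs: AB = 10·47·23 = 10810; BC = 47·23·19 = 20539; CD = 23·19·13 = 5681; DE = 19·13·38 = 9386; EF = 13·38·17 = 8398.
Length 3: A..C: k=1: 0+20539+10·47·19=29469; k=2: 10810+0+10·23·19=15180 → min 15180 | B..D: k=2: 0+5681+47·23·13=19734; k=3: 20539+0+47·19·13=32148 → min 19734 | C..E: k=3: 0+9386+23·19·38=25992; k=4: 5681+0+23·13·38=17043 → min 17043 | D..F: k=4: 0+8398+19·13·17=12597; k=5: 9386+0+19·38·17=21660 → min 12597.
Length 4: A..D: k=1: 0+19734+10·47·13=25844; k=2: 10810+5681+10·23·13=19481; k=3: 15180+0+10·19·13=17650 → min 17650 | B..E: k=2: 0+17043+47·23·38=58121; k=3: 20539+9386+47·19·38=63859; k=4: 19734+0+47·13·38=42952 → min 42952 | C..F: k=3: 0+12597+23·19·17=20026; k=4: 5681+8398+23·13·17=19162; k=5: 17043+0+23·38·17=31901 → min 19162.
Length 5: A..E: k=1: 0+42952+10·47·38=60812; k=2: 10810+17043+10·23·38=36593; k=3: 15180+9386+10·19·38=31786; k=4: 17650+0+10·13·38=22590 → min 22590 | B..F: k=2: 0+19162+47·23·17=37539; k=3: 20539+12597+47·19·17=48317; k=4: 19734+8398+47·13·17=38519; k=5: 42952+0+47·38·17=73314 → min 37539.
Length 6: A..F: k=1: 0+37539+10·47·17=45529; k=2: 10810+19162+10·23·17=33882; k=3: 15180+12597+10·19·17=31007; k=4: 17650+8398+10·13·17=28258; k=5: 22590+0+10·38·17=29050 → min 28258.
Optimal order: ((((AB)C)D)(EF)) with cost 28258.

28258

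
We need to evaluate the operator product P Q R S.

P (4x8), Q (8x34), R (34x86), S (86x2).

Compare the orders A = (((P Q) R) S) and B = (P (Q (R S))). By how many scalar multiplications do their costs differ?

Order A = (((P Q) R) S): (P Q): 4×8 by 8×34 → 4×34, cost 4·8·34 = 1088; ((P Q) R): 4×34 by 34×86 → 4×86, cost 4·34·86 = 11696; cumulative 12784; (((P Q) R) S): 4×86 by 86×2 → 4×2, cost 4·86·2 = 688; cumulative 13472. Total 13472.
Order B = (P (Q (R S))): (R S): 34×86 by 86×2 → 34×2, cost 34·86·2 = 5848; (Q (R S)): 8×34 by 34×2 → 8×2, cost 8·34·2 = 544; cumulative 6392; (P (Q (R S))): 4×8 by 8×2 → 4×2, cost 4·8·2 = 64; cumulative 6456. Total 6456.
Difference: |13472 − 6456| = 7016.

7016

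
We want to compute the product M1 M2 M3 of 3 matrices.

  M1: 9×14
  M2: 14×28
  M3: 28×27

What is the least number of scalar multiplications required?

10332

Order (M1 (M2 M3)): (M2 M3): 14×28 by 28×27 → 14×27, cost 14·28·27 = 10584; (M1 (M2 M3)): 9×14 by 14×27 → 9×27, cost 9·14·27 = 3402; cumulative 13986. Total 13986.
Order ((M1 M2) M3): (M1 M2): 9×14 by 14×28 → 9×28, cost 9·14·28 = 3528; ((M1 M2) M3): 9×28 by 28×27 → 9×27, cost 9·28·27 = 6804; cumulative 10332. Total 10332.
Minimum: 10332.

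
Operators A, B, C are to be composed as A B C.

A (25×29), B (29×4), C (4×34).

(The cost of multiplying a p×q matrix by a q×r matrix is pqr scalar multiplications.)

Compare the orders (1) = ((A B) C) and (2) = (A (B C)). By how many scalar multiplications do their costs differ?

Order (1) = ((A B) C): (A B): 25×29 by 29×4 → 25×4, cost 25·29·4 = 2900; ((A B) C): 25×4 by 4×34 → 25×34, cost 25·4·34 = 3400; cumulative 6300. Total 6300.
Order (2) = (A (B C)): (B C): 29×4 by 4×34 → 29×34, cost 29·4·34 = 3944; (A (B C)): 25×29 by 29×34 → 25×34, cost 25·29·34 = 24650; cumulative 28594. Total 28594.
Difference: |6300 − 28594| = 22294.

22294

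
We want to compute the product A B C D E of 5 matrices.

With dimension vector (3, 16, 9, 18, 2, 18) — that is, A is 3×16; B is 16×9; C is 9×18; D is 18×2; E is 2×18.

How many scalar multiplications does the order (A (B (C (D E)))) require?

7020

(D E): 18×2 by 2×18 → 18×18, cost 18·2·18 = 648
(C (D E)): 9×18 by 18×18 → 9×18, cost 9·18·18 = 2916; cumulative 3564
(B (C (D E))): 16×9 by 9×18 → 16×18, cost 16·9·18 = 2592; cumulative 6156
(A (B (C (D E)))): 3×16 by 16×18 → 3×18, cost 3·16·18 = 864; cumulative 7020
Total: 7020 scalar multiplications.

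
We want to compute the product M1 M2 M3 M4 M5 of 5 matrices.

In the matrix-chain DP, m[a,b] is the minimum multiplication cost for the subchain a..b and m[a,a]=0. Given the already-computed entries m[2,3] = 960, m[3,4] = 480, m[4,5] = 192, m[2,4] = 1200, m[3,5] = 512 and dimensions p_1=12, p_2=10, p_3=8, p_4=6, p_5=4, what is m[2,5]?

m[2,5] = min over k∈[2,4] of m[2,k]+m[k+1,5]+p_{1}·p_k·p_{5}.
k=2: 0 + 512 + 12·10·4 = 992; k=3: 960 + 192 + 12·8·4 = 1536; k=4: 1200 + 0 + 12·6·4 = 1488.
Minimum: 992 at k=2.

992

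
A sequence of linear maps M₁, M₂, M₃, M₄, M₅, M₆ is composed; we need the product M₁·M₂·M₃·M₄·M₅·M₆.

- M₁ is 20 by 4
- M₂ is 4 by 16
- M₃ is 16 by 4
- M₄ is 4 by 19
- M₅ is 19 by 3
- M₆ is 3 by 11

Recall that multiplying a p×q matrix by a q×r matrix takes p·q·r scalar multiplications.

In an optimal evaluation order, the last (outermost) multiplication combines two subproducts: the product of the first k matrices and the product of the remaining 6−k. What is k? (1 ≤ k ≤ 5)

5

Adjacent pairs: M₁M₂ = 20·4·16 = 1280; M₂M₃ = 4·16·4 = 256; M₃M₄ = 16·4·19 = 1216; M₄M₅ = 4·19·3 = 228; M₅M₆ = 19·3·11 = 627.
Length 3: M₁..M₃: k=1: 0+256+20·4·4=576; k=2: 1280+0+20·16·4=2560 → min 576 | M₂..M₄: k=2: 0+1216+4·16·19=2432; k=3: 256+0+4·4·19=560 → min 560 | M₃..M₅: k=3: 0+228+16·4·3=420; k=4: 1216+0+16·19·3=2128 → min 420 | M₄..M₆: k=4: 0+627+4·19·11=1463; k=5: 228+0+4·3·11=360 → min 360.
Length 4: M₁..M₄: k=1: 0+560+20·4·19=2080; k=2: 1280+1216+20·16·19=8576; k=3: 576+0+20·4·19=2096 → min 2080 | M₂..M₅: k=2: 0+420+4·16·3=612; k=3: 256+228+4·4·3=532; k=4: 560+0+4·19·3=788 → min 532 | M₃..M₆: k=3: 0+360+16·4·11=1064; k=4: 1216+627+16·19·11=5187; k=5: 420+0+16·3·11=948 → min 948.
Length 5: M₁..M₅: k=1: 0+532+20·4·3=772; k=2: 1280+420+20·16·3=2660; k=3: 576+228+20·4·3=1044; k=4: 2080+0+20·19·3=3220 → min 772 | M₂..M₆: k=2: 0+948+4·16·11=1652; k=3: 256+360+4·4·11=792; k=4: 560+627+4·19·11=2023; k=5: 532+0+4·3·11=664 → min 664.
Top-level splits: k=1: (M₁..M₁)·(M₂..M₆) → 0+664+20·4·11 = 1544; k=2: (M₁..M₂)·(M₃..M₆) → 1280+948+20·16·11 = 5748; k=3: (M₁..M₃)·(M₄..M₆) → 576+360+20·4·11 = 1816; k=4: (M₁..M₄)·(M₅..M₆) → 2080+627+20·19·11 = 6887; k=5: (M₁..M₅)·(M₆..M₆) → 772+0+20·3·11 = 1432.
Best split is after M₅, i.e. k = 5.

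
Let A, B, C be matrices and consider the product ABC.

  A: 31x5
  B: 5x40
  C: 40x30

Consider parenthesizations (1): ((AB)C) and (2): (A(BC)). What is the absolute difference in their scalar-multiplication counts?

Order (1) = ((AB)C): (AB): 31×5 by 5×40 → 31×40, cost 31·5·40 = 6200; ((AB)C): 31×40 by 40×30 → 31×30, cost 31·40·30 = 37200; cumulative 43400. Total 43400.
Order (2) = (A(BC)): (BC): 5×40 by 40×30 → 5×30, cost 5·40·30 = 6000; (A(BC)): 31×5 by 5×30 → 31×30, cost 31·5·30 = 4650; cumulative 10650. Total 10650.
Difference: |43400 − 10650| = 32750.

32750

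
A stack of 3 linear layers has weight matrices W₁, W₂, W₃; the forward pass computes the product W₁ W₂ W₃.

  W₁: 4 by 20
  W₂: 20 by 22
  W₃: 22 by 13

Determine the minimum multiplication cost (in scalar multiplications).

2904

Order (W₁ (W₂ W₃)): (W₂ W₃): 20×22 by 22×13 → 20×13, cost 20·22·13 = 5720; (W₁ (W₂ W₃)): 4×20 by 20×13 → 4×13, cost 4·20·13 = 1040; cumulative 6760. Total 6760.
Order ((W₁ W₂) W₃): (W₁ W₂): 4×20 by 20×22 → 4×22, cost 4·20·22 = 1760; ((W₁ W₂) W₃): 4×22 by 22×13 → 4×13, cost 4·22·13 = 1144; cumulative 2904. Total 2904.
Minimum: 2904.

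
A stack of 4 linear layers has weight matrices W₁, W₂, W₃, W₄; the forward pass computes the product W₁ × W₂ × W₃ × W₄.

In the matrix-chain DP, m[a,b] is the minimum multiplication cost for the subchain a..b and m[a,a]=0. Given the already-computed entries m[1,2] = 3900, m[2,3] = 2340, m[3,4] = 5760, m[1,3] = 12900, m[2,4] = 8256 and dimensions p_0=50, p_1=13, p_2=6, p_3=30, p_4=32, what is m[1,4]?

19260

m[1,4] = min over k∈[1,3] of m[1,k]+m[k+1,4]+p_{0}·p_k·p_{4}.
k=1: 0 + 8256 + 50·13·32 = 29056; k=2: 3900 + 5760 + 50·6·32 = 19260; k=3: 12900 + 0 + 50·30·32 = 60900.
Minimum: 19260 at k=2.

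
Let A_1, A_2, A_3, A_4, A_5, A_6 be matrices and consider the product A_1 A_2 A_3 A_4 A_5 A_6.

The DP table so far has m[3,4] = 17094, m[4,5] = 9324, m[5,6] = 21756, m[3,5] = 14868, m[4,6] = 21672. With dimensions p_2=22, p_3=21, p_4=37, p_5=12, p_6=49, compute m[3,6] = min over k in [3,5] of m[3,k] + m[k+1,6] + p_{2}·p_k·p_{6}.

27804

m[3,6] = min over k∈[3,5] of m[3,k]+m[k+1,6]+p_{2}·p_k·p_{6}.
k=3: 0 + 21672 + 22·21·49 = 44310; k=4: 17094 + 21756 + 22·37·49 = 78736; k=5: 14868 + 0 + 22·12·49 = 27804.
Minimum: 27804 at k=5.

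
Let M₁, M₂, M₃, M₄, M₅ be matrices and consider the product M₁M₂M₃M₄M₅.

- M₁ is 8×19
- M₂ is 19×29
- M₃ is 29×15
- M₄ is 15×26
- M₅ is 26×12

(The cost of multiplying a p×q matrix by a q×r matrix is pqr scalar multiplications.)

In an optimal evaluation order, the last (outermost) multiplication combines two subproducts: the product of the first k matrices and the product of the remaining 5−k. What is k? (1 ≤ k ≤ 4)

4

Adjacent pairs: M₁M₂ = 8·19·29 = 4408; M₂M₃ = 19·29·15 = 8265; M₃M₄ = 29·15·26 = 11310; M₄M₅ = 15·26·12 = 4680.
Length 3: M₁..M₃: k=1: 0+8265+8·19·15=10545; k=2: 4408+0+8·29·15=7888 → min 7888 | M₂..M₄: k=2: 0+11310+19·29·26=25636; k=3: 8265+0+19·15·26=15675 → min 15675 | M₃..M₅: k=3: 0+4680+29·15·12=9900; k=4: 11310+0+29·26·12=20358 → min 9900.
Length 4: M₁..M₄: k=1: 0+15675+8·19·26=19627; k=2: 4408+11310+8·29·26=21750; k=3: 7888+0+8·15·26=11008 → min 11008 | M₂..M₅: k=2: 0+9900+19·29·12=16512; k=3: 8265+4680+19·15·12=16365; k=4: 15675+0+19·26·12=21603 → min 16365.
Top-level splits: k=1: (M₁..M₁)·(M₂..M₅) → 0+16365+8·19·12 = 18189; k=2: (M₁..M₂)·(M₃..M₅) → 4408+9900+8·29·12 = 17092; k=3: (M₁..M₃)·(M₄..M₅) → 7888+4680+8·15·12 = 14008; k=4: (M₁..M₄)·(M₅..M₅) → 11008+0+8·26·12 = 13504.
Best split is after M₄, i.e. k = 4.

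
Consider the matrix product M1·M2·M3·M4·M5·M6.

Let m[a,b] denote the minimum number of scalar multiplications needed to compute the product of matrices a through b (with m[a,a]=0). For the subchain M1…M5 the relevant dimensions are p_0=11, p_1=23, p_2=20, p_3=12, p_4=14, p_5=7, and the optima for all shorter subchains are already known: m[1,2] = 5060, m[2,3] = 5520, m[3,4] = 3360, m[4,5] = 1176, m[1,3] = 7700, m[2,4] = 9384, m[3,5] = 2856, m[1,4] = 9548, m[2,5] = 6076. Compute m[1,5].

7847

m[1,5] = min over k∈[1,4] of m[1,k]+m[k+1,5]+p_{0}·p_k·p_{5}.
k=1: 0 + 6076 + 11·23·7 = 7847; k=2: 5060 + 2856 + 11·20·7 = 9456; k=3: 7700 + 1176 + 11·12·7 = 9800; k=4: 9548 + 0 + 11·14·7 = 10626.
Minimum: 7847 at k=1.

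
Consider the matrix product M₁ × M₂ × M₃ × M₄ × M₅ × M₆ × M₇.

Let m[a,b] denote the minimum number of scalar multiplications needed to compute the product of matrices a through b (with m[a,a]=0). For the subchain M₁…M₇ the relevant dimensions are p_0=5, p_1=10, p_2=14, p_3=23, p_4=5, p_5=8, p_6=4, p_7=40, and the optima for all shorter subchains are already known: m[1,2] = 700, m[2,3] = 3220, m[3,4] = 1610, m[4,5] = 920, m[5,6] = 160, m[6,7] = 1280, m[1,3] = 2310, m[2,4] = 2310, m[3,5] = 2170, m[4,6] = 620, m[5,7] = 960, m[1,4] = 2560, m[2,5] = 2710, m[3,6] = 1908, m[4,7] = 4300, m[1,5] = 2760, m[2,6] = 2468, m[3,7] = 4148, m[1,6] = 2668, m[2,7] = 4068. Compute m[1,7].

3468

m[1,7] = min over k∈[1,6] of m[1,k]+m[k+1,7]+p_{0}·p_k·p_{7}.
k=1: 0 + 4068 + 5·10·40 = 6068; k=2: 700 + 4148 + 5·14·40 = 7648; k=3: 2310 + 4300 + 5·23·40 = 11210; k=4: 2560 + 960 + 5·5·40 = 4520; k=5: 2760 + 1280 + 5·8·40 = 5640; k=6: 2668 + 0 + 5·4·40 = 3468.
Minimum: 3468 at k=6.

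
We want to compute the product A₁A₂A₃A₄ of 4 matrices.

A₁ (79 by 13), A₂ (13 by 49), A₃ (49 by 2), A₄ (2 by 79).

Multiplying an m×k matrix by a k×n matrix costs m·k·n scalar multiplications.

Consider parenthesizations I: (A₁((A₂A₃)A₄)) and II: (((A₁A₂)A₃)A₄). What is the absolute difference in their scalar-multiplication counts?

Order I = (A₁((A₂A₃)A₄)): (A₂A₃): 13×49 by 49×2 → 13×2, cost 13·49·2 = 1274; ((A₂A₃)A₄): 13×2 by 2×79 → 13×79, cost 13·2·79 = 2054; cumulative 3328; (A₁((A₂A₃)A₄)): 79×13 by 13×79 → 79×79, cost 79·13·79 = 81133; cumulative 84461. Total 84461.
Order II = (((A₁A₂)A₃)A₄): (A₁A₂): 79×13 by 13×49 → 79×49, cost 79·13·49 = 50323; ((A₁A₂)A₃): 79×49 by 49×2 → 79×2, cost 79·49·2 = 7742; cumulative 58065; (((A₁A₂)A₃)A₄): 79×2 by 2×79 → 79×79, cost 79·2·79 = 12482; cumulative 70547. Total 70547.
Difference: |84461 − 70547| = 13914.

13914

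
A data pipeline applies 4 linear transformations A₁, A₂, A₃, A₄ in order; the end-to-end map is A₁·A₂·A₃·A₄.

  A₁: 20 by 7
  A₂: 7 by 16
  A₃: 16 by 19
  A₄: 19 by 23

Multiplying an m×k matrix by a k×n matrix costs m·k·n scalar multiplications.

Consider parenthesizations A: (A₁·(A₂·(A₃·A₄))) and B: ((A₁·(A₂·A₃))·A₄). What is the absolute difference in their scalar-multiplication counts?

Order A = (A₁·(A₂·(A₃·A₄))): (A₃·A₄): 16×19 by 19×23 → 16×23, cost 16·19·23 = 6992; (A₂·(A₃·A₄)): 7×16 by 16×23 → 7×23, cost 7·16·23 = 2576; cumulative 9568; (A₁·(A₂·(A₃·A₄))): 20×7 by 7×23 → 20×23, cost 20·7·23 = 3220; cumulative 12788. Total 12788.
Order B = ((A₁·(A₂·A₃))·A₄): (A₂·A₃): 7×16 by 16×19 → 7×19, cost 7·16·19 = 2128; (A₁·(A₂·A₃)): 20×7 by 7×19 → 20×19, cost 20·7·19 = 2660; cumulative 4788; ((A₁·(A₂·A₃))·A₄): 20×19 by 19×23 → 20×23, cost 20·19·23 = 8740; cumulative 13528. Total 13528.
Difference: |12788 − 13528| = 740.

740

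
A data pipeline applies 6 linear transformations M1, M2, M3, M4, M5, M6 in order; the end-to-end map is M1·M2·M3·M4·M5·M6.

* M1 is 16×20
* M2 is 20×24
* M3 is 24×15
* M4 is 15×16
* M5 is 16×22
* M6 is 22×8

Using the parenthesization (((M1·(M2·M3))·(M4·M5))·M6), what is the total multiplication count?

25376

(M2·M3): 20×24 by 24×15 → 20×15, cost 20·24·15 = 7200
(M1·(M2·M3)): 16×20 by 20×15 → 16×15, cost 16·20·15 = 4800; cumulative 12000
(M4·M5): 15×16 by 16×22 → 15×22, cost 15·16·22 = 5280
((M1·(M2·M3))·(M4·M5)): 16×15 by 15×22 → 16×22, cost 16·15·22 = 5280; cumulative 22560
(((M1·(M2·M3))·(M4·M5))·M6): 16×22 by 22×8 → 16×8, cost 16·22·8 = 2816; cumulative 25376
Total: 25376 scalar multiplications.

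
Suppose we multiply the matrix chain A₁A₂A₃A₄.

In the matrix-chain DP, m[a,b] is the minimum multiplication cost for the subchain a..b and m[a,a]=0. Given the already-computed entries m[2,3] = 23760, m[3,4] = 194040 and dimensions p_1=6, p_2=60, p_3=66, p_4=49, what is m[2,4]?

m[2,4] = min over k∈[2,3] of m[2,k]+m[k+1,4]+p_{1}·p_k·p_{4}.
k=2: 0 + 194040 + 6·60·49 = 211680; k=3: 23760 + 0 + 6·66·49 = 43164.
Minimum: 43164 at k=3.

43164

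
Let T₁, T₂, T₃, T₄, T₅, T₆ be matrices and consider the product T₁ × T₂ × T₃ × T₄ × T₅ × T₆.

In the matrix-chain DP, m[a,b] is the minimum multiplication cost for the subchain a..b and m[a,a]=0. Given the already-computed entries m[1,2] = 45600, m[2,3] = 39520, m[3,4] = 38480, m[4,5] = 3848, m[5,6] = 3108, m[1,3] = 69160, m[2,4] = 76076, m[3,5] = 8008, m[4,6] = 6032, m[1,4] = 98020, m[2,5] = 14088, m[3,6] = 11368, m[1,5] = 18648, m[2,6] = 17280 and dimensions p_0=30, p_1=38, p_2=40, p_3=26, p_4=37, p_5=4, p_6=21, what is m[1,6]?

21168

m[1,6] = min over k∈[1,5] of m[1,k]+m[k+1,6]+p_{0}·p_k·p_{6}.
k=1: 0 + 17280 + 30·38·21 = 41220; k=2: 45600 + 11368 + 30·40·21 = 82168; k=3: 69160 + 6032 + 30·26·21 = 91572; k=4: 98020 + 3108 + 30·37·21 = 124438; k=5: 18648 + 0 + 30·4·21 = 21168.
Minimum: 21168 at k=5.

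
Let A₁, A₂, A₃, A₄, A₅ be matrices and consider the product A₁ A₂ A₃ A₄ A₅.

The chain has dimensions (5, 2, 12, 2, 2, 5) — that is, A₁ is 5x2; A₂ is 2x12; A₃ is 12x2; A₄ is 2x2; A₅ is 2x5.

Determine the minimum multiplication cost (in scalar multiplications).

126

Adjacent pairs: A₁A₂ = 5·2·12 = 120; A₂A₃ = 2·12·2 = 48; A₃A₄ = 12·2·2 = 48; A₄A₅ = 2·2·5 = 20.
Length 3: A₁..A₃: k=1: 0+48+5·2·2=68; k=2: 120+0+5·12·2=240 → min 68 | A₂..A₄: k=2: 0+48+2·12·2=96; k=3: 48+0+2·2·2=56 → min 56 | A₃..A₅: k=3: 0+20+12·2·5=140; k=4: 48+0+12·2·5=168 → min 140.
Length 4: A₁..A₄: k=1: 0+56+5·2·2=76; k=2: 120+48+5·12·2=288; k=3: 68+0+5·2·2=88 → min 76 | A₂..A₅: k=2: 0+140+2·12·5=260; k=3: 48+20+2·2·5=88; k=4: 56+0+2·2·5=76 → min 76.
Length 5: A₁..A₅: k=1: 0+76+5·2·5=126; k=2: 120+140+5·12·5=560; k=3: 68+20+5·2·5=138; k=4: 76+0+5·2·5=126 → min 126.
Optimal order: (A₁ (((A₂ A₃) A₄) A₅)) with cost 126.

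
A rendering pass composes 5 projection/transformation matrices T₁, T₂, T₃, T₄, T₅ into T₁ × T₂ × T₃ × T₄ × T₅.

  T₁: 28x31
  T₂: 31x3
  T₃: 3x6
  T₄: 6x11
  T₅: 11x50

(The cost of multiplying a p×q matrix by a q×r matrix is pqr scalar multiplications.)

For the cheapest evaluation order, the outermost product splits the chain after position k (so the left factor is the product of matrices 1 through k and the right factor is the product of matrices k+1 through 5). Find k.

2

Adjacent pairs: T₁T₂ = 28·31·3 = 2604; T₂T₃ = 31·3·6 = 558; T₃T₄ = 3·6·11 = 198; T₄T₅ = 6·11·50 = 3300.
Length 3: T₁..T₃: k=1: 0+558+28·31·6=5766; k=2: 2604+0+28·3·6=3108 → min 3108 | T₂..T₄: k=2: 0+198+31·3·11=1221; k=3: 558+0+31·6·11=2604 → min 1221 | T₃..T₅: k=3: 0+3300+3·6·50=4200; k=4: 198+0+3·11·50=1848 → min 1848.
Length 4: T₁..T₄: k=1: 0+1221+28·31·11=10769; k=2: 2604+198+28·3·11=3726; k=3: 3108+0+28·6·11=4956 → min 3726 | T₂..T₅: k=2: 0+1848+31·3·50=6498; k=3: 558+3300+31·6·50=13158; k=4: 1221+0+31·11·50=18271 → min 6498.
Top-level splits: k=1: (T₁..T₁)·(T₂..T₅) → 0+6498+28·31·50 = 49898; k=2: (T₁..T₂)·(T₃..T₅) → 2604+1848+28·3·50 = 8652; k=3: (T₁..T₃)·(T₄..T₅) → 3108+3300+28·6·50 = 14808; k=4: (T₁..T₄)·(T₅..T₅) → 3726+0+28·11·50 = 19126.
Best split is after T₂, i.e. k = 2.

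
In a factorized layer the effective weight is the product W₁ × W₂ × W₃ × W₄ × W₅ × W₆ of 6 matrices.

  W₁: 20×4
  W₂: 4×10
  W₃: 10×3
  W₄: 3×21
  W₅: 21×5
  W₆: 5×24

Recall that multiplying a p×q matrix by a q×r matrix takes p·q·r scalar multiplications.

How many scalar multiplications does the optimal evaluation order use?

Adjacent pairs: W₁W₂ = 20·4·10 = 800; W₂W₃ = 4·10·3 = 120; W₃W₄ = 10·3·21 = 630; W₄W₅ = 3·21·5 = 315; W₅W₆ = 21·5·24 = 2520.
Length 3: W₁..W₃: k=1: 0+120+20·4·3=360; k=2: 800+0+20·10·3=1400 → min 360 | W₂..W₄: k=2: 0+630+4·10·21=1470; k=3: 120+0+4·3·21=372 → min 372 | W₃..W₅: k=3: 0+315+10·3·5=465; k=4: 630+0+10·21·5=1680 → min 465 | W₄..W₆: k=4: 0+2520+3·21·24=4032; k=5: 315+0+3·5·24=675 → min 675.
Length 4: W₁..W₄: k=1: 0+372+20·4·21=2052; k=2: 800+630+20·10·21=5630; k=3: 360+0+20·3·21=1620 → min 1620 | W₂..W₅: k=2: 0+465+4·10·5=665; k=3: 120+315+4·3·5=495; k=4: 372+0+4·21·5=792 → min 495 | W₃..W₆: k=3: 0+675+10·3·24=1395; k=4: 630+2520+10·21·24=8190; k=5: 465+0+10·5·24=1665 → min 1395.
Length 5: W₁..W₅: k=1: 0+495+20·4·5=895; k=2: 800+465+20·10·5=2265; k=3: 360+315+20·3·5=975; k=4: 1620+0+20·21·5=3720 → min 895 | W₂..W₆: k=2: 0+1395+4·10·24=2355; k=3: 120+675+4·3·24=1083; k=4: 372+2520+4·21·24=4908; k=5: 495+0+4·5·24=975 → min 975.
Length 6: W₁..W₆: k=1: 0+975+20·4·24=2895; k=2: 800+1395+20·10·24=6995; k=3: 360+675+20·3·24=2475; k=4: 1620+2520+20·21·24=14220; k=5: 895+0+20·5·24=3295 → min 2475.
Optimal order: ((W₁ × (W₂ × W₃)) × ((W₄ × W₅) × W₆)) with cost 2475.

2475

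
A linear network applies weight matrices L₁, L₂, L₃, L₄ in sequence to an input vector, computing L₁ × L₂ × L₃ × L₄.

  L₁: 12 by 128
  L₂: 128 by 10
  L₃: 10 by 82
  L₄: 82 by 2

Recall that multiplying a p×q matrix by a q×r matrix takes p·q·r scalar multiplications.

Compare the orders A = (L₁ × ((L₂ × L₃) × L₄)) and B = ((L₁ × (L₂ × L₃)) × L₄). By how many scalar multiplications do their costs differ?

Order A = (L₁ × ((L₂ × L₃) × L₄)): (L₂ × L₃): 128×10 by 10×82 → 128×82, cost 128·10·82 = 104960; ((L₂ × L₃) × L₄): 128×82 by 82×2 → 128×2, cost 128·82·2 = 20992; cumulative 125952; (L₁ × ((L₂ × L₃) × L₄)): 12×128 by 128×2 → 12×2, cost 12·128·2 = 3072; cumulative 129024. Total 129024.
Order B = ((L₁ × (L₂ × L₃)) × L₄): (L₂ × L₃): 128×10 by 10×82 → 128×82, cost 128·10·82 = 104960; (L₁ × (L₂ × L₃)): 12×128 by 128×82 → 12×82, cost 12·128·82 = 125952; cumulative 230912; ((L₁ × (L₂ × L₃)) × L₄): 12×82 by 82×2 → 12×2, cost 12·82·2 = 1968; cumulative 232880. Total 232880.
Difference: |129024 − 232880| = 103856.

103856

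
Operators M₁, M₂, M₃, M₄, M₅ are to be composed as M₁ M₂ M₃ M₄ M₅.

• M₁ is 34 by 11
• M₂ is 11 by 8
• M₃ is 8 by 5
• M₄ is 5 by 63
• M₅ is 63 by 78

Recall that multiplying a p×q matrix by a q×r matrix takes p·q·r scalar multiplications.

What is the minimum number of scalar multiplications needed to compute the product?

40140

Adjacent pairs: M₁M₂ = 34·11·8 = 2992; M₂M₃ = 11·8·5 = 440; M₃M₄ = 8·5·63 = 2520; M₄M₅ = 5·63·78 = 24570.
Length 3: M₁..M₃: k=1: 0+440+34·11·5=2310; k=2: 2992+0+34·8·5=4352 → min 2310 | M₂..M₄: k=2: 0+2520+11·8·63=8064; k=3: 440+0+11·5·63=3905 → min 3905 | M₃..M₅: k=3: 0+24570+8·5·78=27690; k=4: 2520+0+8·63·78=41832 → min 27690.
Length 4: M₁..M₄: k=1: 0+3905+34·11·63=27467; k=2: 2992+2520+34·8·63=22648; k=3: 2310+0+34·5·63=13020 → min 13020 | M₂..M₅: k=2: 0+27690+11·8·78=34554; k=3: 440+24570+11·5·78=29300; k=4: 3905+0+11·63·78=57959 → min 29300.
Length 5: M₁..M₅: k=1: 0+29300+34·11·78=58472; k=2: 2992+27690+34·8·78=51898; k=3: 2310+24570+34·5·78=40140; k=4: 13020+0+34·63·78=180096 → min 40140.
Optimal order: ((M₁ (M₂ M₃)) (M₄ M₅)) with cost 40140.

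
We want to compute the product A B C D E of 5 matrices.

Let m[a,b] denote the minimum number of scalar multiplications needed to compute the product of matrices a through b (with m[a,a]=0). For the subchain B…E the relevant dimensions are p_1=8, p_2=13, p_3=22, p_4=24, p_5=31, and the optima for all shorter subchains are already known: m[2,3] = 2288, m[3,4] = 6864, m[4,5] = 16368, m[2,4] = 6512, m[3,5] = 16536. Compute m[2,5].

12464

m[2,5] = min over k∈[2,4] of m[2,k]+m[k+1,5]+p_{1}·p_k·p_{5}.
k=2: 0 + 16536 + 8·13·31 = 19760; k=3: 2288 + 16368 + 8·22·31 = 24112; k=4: 6512 + 0 + 8·24·31 = 12464.
Minimum: 12464 at k=4.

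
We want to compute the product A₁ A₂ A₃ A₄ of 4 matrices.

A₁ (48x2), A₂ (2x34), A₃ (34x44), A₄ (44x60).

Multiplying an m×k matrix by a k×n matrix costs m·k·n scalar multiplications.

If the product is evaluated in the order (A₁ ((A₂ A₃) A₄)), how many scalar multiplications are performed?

(A₂ A₃): 2×34 by 34×44 → 2×44, cost 2·34·44 = 2992
((A₂ A₃) A₄): 2×44 by 44×60 → 2×60, cost 2·44·60 = 5280; cumulative 8272
(A₁ ((A₂ A₃) A₄)): 48×2 by 2×60 → 48×60, cost 48·2·60 = 5760; cumulative 14032
Total: 14032 scalar multiplications.

14032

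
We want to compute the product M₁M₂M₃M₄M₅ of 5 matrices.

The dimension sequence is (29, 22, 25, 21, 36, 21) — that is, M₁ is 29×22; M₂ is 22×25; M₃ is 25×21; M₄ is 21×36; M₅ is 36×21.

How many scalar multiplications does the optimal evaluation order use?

50526

Adjacent pairs: M₁M₂ = 29·22·25 = 15950; M₂M₃ = 22·25·21 = 11550; M₃M₄ = 25·21·36 = 18900; M₄M₅ = 21·36·21 = 15876.
Length 3: M₁..M₃: k=1: 0+11550+29·22·21=24948; k=2: 15950+0+29·25·21=31175 → min 24948 | M₂..M₄: k=2: 0+18900+22·25·36=38700; k=3: 11550+0+22·21·36=28182 → min 28182 | M₃..M₅: k=3: 0+15876+25·21·21=26901; k=4: 18900+0+25·36·21=37800 → min 26901.
Length 4: M₁..M₄: k=1: 0+28182+29·22·36=51150; k=2: 15950+18900+29·25·36=60950; k=3: 24948+0+29·21·36=46872 → min 46872 | M₂..M₅: k=2: 0+26901+22·25·21=38451; k=3: 11550+15876+22·21·21=37128; k=4: 28182+0+22·36·21=44814 → min 37128.
Length 5: M₁..M₅: k=1: 0+37128+29·22·21=50526; k=2: 15950+26901+29·25·21=58076; k=3: 24948+15876+29·21·21=53613; k=4: 46872+0+29·36·21=68796 → min 50526.
Optimal order: (M₁((M₂M₃)(M₄M₅))) with cost 50526.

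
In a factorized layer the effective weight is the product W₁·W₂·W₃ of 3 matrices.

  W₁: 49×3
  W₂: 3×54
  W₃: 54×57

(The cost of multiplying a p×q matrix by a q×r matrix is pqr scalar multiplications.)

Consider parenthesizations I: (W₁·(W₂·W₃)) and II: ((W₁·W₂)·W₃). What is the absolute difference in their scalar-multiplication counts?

141147

Order I = (W₁·(W₂·W₃)): (W₂·W₃): 3×54 by 54×57 → 3×57, cost 3·54·57 = 9234; (W₁·(W₂·W₃)): 49×3 by 3×57 → 49×57, cost 49·3·57 = 8379; cumulative 17613. Total 17613.
Order II = ((W₁·W₂)·W₃): (W₁·W₂): 49×3 by 3×54 → 49×54, cost 49·3·54 = 7938; ((W₁·W₂)·W₃): 49×54 by 54×57 → 49×57, cost 49·54·57 = 150822; cumulative 158760. Total 158760.
Difference: |17613 − 158760| = 141147.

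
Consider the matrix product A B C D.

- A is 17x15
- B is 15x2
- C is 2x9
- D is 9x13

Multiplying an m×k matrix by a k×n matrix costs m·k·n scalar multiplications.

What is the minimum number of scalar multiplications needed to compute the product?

1186

Adjacent pairs: AB = 17·15·2 = 510; BC = 15·2·9 = 270; CD = 2·9·13 = 234.
Length 3: A..C: k=1: 0+270+17·15·9=2565; k=2: 510+0+17·2·9=816 → min 816 | B..D: k=2: 0+234+15·2·13=624; k=3: 270+0+15·9·13=2025 → min 624.
Length 4: A..D: k=1: 0+624+17·15·13=3939; k=2: 510+234+17·2·13=1186; k=3: 816+0+17·9·13=2805 → min 1186.
Optimal order: ((A B) (C D)) with cost 1186.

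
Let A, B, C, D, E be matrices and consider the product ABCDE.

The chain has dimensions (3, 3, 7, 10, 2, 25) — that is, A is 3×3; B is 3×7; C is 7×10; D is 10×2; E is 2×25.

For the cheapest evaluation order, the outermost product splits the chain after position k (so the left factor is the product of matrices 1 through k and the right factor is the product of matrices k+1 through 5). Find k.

Adjacent pairs: AB = 3·3·7 = 63; BC = 3·7·10 = 210; CD = 7·10·2 = 140; DE = 10·2·25 = 500.
Length 3: A..C: k=1: 0+210+3·3·10=300; k=2: 63+0+3·7·10=273 → min 273 | B..D: k=2: 0+140+3·7·2=182; k=3: 210+0+3·10·2=270 → min 182 | C..E: k=3: 0+500+7·10·25=2250; k=4: 140+0+7·2·25=490 → min 490.
Length 4: A..D: k=1: 0+182+3·3·2=200; k=2: 63+140+3·7·2=245; k=3: 273+0+3·10·2=333 → min 200 | B..E: k=2: 0+490+3·7·25=1015; k=3: 210+500+3·10·25=1460; k=4: 182+0+3·2·25=332 → min 332.
Top-level splits: k=1: (A..A)·(B..E) → 0+332+3·3·25 = 557; k=2: (A..B)·(C..E) → 63+490+3·7·25 = 1078; k=3: (A..C)·(D..E) → 273+500+3·10·25 = 1523; k=4: (A..D)·(E..E) → 200+0+3·2·25 = 350.
Best split is after D, i.e. k = 4.

4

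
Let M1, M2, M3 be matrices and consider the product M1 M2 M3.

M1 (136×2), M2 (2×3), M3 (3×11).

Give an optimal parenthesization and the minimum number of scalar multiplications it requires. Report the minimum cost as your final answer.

(M1 (M2 M3)): cost 3058.
((M1 M2) M3): cost 5304.
Optimal: (M1 (M2 M3)) with cost 3058.

3058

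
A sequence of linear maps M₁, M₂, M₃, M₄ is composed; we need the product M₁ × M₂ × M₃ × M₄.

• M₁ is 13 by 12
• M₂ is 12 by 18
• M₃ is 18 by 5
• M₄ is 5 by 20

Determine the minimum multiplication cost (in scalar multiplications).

Adjacent pairs: M₁M₂ = 13·12·18 = 2808; M₂M₃ = 12·18·5 = 1080; M₃M₄ = 18·5·20 = 1800.
Length 3: M₁..M₃: k=1: 0+1080+13·12·5=1860; k=2: 2808+0+13·18·5=3978 → min 1860 | M₂..M₄: k=2: 0+1800+12·18·20=6120; k=3: 1080+0+12·5·20=2280 → min 2280.
Length 4: M₁..M₄: k=1: 0+2280+13·12·20=5400; k=2: 2808+1800+13·18·20=9288; k=3: 1860+0+13·5·20=3160 → min 3160.
Optimal order: ((M₁ × (M₂ × M₃)) × M₄) with cost 3160.

3160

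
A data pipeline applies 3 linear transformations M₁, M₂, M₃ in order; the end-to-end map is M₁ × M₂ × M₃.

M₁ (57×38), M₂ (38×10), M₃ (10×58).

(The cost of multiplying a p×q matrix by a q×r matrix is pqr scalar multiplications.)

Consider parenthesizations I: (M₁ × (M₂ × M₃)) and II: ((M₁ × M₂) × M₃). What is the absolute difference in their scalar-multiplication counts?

Order I = (M₁ × (M₂ × M₃)): (M₂ × M₃): 38×10 by 10×58 → 38×58, cost 38·10·58 = 22040; (M₁ × (M₂ × M₃)): 57×38 by 38×58 → 57×58, cost 57·38·58 = 125628; cumulative 147668. Total 147668.
Order II = ((M₁ × M₂) × M₃): (M₁ × M₂): 57×38 by 38×10 → 57×10, cost 57·38·10 = 21660; ((M₁ × M₂) × M₃): 57×10 by 10×58 → 57×58, cost 57·10·58 = 33060; cumulative 54720. Total 54720.
Difference: |147668 − 54720| = 92948.

92948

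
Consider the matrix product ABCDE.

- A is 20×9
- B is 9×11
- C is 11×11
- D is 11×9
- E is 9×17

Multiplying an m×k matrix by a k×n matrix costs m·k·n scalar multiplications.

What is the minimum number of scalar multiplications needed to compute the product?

Adjacent pairs: AB = 20·9·11 = 1980; BC = 9·11·11 = 1089; CD = 11·11·9 = 1089; DE = 11·9·17 = 1683.
Length 3: A..C: k=1: 0+1089+20·9·11=3069; k=2: 1980+0+20·11·11=4400 → min 3069 | B..D: k=2: 0+1089+9·11·9=1980; k=3: 1089+0+9·11·9=1980 → min 1980 | C..E: k=3: 0+1683+11·11·17=3740; k=4: 1089+0+11·9·17=2772 → min 2772.
Length 4: A..D: k=1: 0+1980+20·9·9=3600; k=2: 1980+1089+20·11·9=5049; k=3: 3069+0+20·11·9=5049 → min 3600 | B..E: k=2: 0+2772+9·11·17=4455; k=3: 1089+1683+9·11·17=4455; k=4: 1980+0+9·9·17=3357 → min 3357.
Length 5: A..E: k=1: 0+3357+20·9·17=6417; k=2: 1980+2772+20·11·17=8492; k=3: 3069+1683+20·11·17=8492; k=4: 3600+0+20·9·17=6660 → min 6417.
Optimal order: (A((B(CD))E)) with cost 6417.

6417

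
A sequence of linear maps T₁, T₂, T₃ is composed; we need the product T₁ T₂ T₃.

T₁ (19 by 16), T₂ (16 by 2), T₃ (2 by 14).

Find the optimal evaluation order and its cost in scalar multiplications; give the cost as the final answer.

(T₁ (T₂ T₃)): cost 4704.
((T₁ T₂) T₃): cost 1140.
Optimal: ((T₁ T₂) T₃) with cost 1140.

1140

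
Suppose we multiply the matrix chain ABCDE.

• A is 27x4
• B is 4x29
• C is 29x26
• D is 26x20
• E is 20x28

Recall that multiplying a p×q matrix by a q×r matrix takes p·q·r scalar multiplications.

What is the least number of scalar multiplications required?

Adjacent pairs: AB = 27·4·29 = 3132; BC = 4·29·26 = 3016; CD = 29·26·20 = 15080; DE = 26·20·28 = 14560.
Length 3: A..C: k=1: 0+3016+27·4·26=5824; k=2: 3132+0+27·29·26=23490 → min 5824 | B..D: k=2: 0+15080+4·29·20=17400; k=3: 3016+0+4·26·20=5096 → min 5096 | C..E: k=3: 0+14560+29·26·28=35672; k=4: 15080+0+29·20·28=31320 → min 31320.
Length 4: A..D: k=1: 0+5096+27·4·20=7256; k=2: 3132+15080+27·29·20=33872; k=3: 5824+0+27·26·20=19864 → min 7256 | B..E: k=2: 0+31320+4·29·28=34568; k=3: 3016+14560+4·26·28=20488; k=4: 5096+0+4·20·28=7336 → min 7336.
Length 5: A..E: k=1: 0+7336+27·4·28=10360; k=2: 3132+31320+27·29·28=56376; k=3: 5824+14560+27·26·28=40040; k=4: 7256+0+27·20·28=22376 → min 10360.
Optimal order: (A(((BC)D)E)) with cost 10360.

10360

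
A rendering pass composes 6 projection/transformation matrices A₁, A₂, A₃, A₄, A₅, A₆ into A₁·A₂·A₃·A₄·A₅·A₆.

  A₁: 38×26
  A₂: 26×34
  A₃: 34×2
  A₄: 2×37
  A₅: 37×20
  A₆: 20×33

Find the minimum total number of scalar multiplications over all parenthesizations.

9052

Adjacent pairs: A₁A₂ = 38·26·34 = 33592; A₂A₃ = 26·34·2 = 1768; A₃A₄ = 34·2·37 = 2516; A₄A₅ = 2·37·20 = 1480; A₅A₆ = 37·20·33 = 24420.
Length 3: A₁..A₃: k=1: 0+1768+38·26·2=3744; k=2: 33592+0+38·34·2=36176 → min 3744 | A₂..A₄: k=2: 0+2516+26·34·37=35224; k=3: 1768+0+26·2·37=3692 → min 3692 | A₃..A₅: k=3: 0+1480+34·2·20=2840; k=4: 2516+0+34·37·20=27676 → min 2840 | A₄..A₆: k=4: 0+24420+2·37·33=26862; k=5: 1480+0+2·20·33=2800 → min 2800.
Length 4: A₁..A₄: k=1: 0+3692+38·26·37=40248; k=2: 33592+2516+38·34·37=83912; k=3: 3744+0+38·2·37=6556 → min 6556 | A₂..A₅: k=2: 0+2840+26·34·20=20520; k=3: 1768+1480+26·2·20=4288; k=4: 3692+0+26·37·20=22932 → min 4288 | A₃..A₆: k=3: 0+2800+34·2·33=5044; k=4: 2516+24420+34·37·33=68450; k=5: 2840+0+34·20·33=25280 → min 5044.
Length 5: A₁..A₅: k=1: 0+4288+38·26·20=24048; k=2: 33592+2840+38·34·20=62272; k=3: 3744+1480+38·2·20=6744; k=4: 6556+0+38·37·20=34676 → min 6744 | A₂..A₆: k=2: 0+5044+26·34·33=34216; k=3: 1768+2800+26·2·33=6284; k=4: 3692+24420+26·37·33=59858; k=5: 4288+0+26·20·33=21448 → min 6284.
Length 6: A₁..A₆: k=1: 0+6284+38·26·33=38888; k=2: 33592+5044+38·34·33=81272; k=3: 3744+2800+38·2·33=9052; k=4: 6556+24420+38·37·33=77374; k=5: 6744+0+38·20·33=31824 → min 9052.
Optimal order: ((A₁·(A₂·A₃))·((A₄·A₅)·A₆)) with cost 9052.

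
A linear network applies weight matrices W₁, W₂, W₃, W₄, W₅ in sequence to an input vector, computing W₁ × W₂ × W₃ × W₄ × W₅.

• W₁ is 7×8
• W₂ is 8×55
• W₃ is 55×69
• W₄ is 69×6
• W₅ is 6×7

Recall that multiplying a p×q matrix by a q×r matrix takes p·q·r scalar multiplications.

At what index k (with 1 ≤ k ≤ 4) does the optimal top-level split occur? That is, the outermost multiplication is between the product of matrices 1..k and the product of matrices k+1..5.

Adjacent pairs: W₁W₂ = 7·8·55 = 3080; W₂W₃ = 8·55·69 = 30360; W₃W₄ = 55·69·6 = 22770; W₄W₅ = 69·6·7 = 2898.
Length 3: W₁..W₃: k=1: 0+30360+7·8·69=34224; k=2: 3080+0+7·55·69=29645 → min 29645 | W₂..W₄: k=2: 0+22770+8·55·6=25410; k=3: 30360+0+8·69·6=33672 → min 25410 | W₃..W₅: k=3: 0+2898+55·69·7=29463; k=4: 22770+0+55·6·7=25080 → min 25080.
Length 4: W₁..W₄: k=1: 0+25410+7·8·6=25746; k=2: 3080+22770+7·55·6=28160; k=3: 29645+0+7·69·6=32543 → min 25746 | W₂..W₅: k=2: 0+25080+8·55·7=28160; k=3: 30360+2898+8·69·7=37122; k=4: 25410+0+8·6·7=25746 → min 25746.
Top-level splits: k=1: (W₁..W₁)·(W₂..W₅) → 0+25746+7·8·7 = 26138; k=2: (W₁..W₂)·(W₃..W₅) → 3080+25080+7·55·7 = 30855; k=3: (W₁..W₃)·(W₄..W₅) → 29645+2898+7·69·7 = 35924; k=4: (W₁..W₄)·(W₅..W₅) → 25746+0+7·6·7 = 26040.
Best split is after W₄, i.e. k = 4.

4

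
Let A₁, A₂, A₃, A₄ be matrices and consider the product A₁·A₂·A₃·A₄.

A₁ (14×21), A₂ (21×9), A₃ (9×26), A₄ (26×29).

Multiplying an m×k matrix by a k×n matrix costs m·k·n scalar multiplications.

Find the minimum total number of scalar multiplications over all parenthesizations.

Adjacent pairs: A₁A₂ = 14·21·9 = 2646; A₂A₃ = 21·9·26 = 4914; A₃A₄ = 9·26·29 = 6786.
Length 3: A₁..A₃: k=1: 0+4914+14·21·26=12558; k=2: 2646+0+14·9·26=5922 → min 5922 | A₂..A₄: k=2: 0+6786+21·9·29=12267; k=3: 4914+0+21·26·29=20748 → min 12267.
Length 4: A₁..A₄: k=1: 0+12267+14·21·29=20793; k=2: 2646+6786+14·9·29=13086; k=3: 5922+0+14·26·29=16478 → min 13086.
Optimal order: ((A₁·A₂)·(A₃·A₄)) with cost 13086.

13086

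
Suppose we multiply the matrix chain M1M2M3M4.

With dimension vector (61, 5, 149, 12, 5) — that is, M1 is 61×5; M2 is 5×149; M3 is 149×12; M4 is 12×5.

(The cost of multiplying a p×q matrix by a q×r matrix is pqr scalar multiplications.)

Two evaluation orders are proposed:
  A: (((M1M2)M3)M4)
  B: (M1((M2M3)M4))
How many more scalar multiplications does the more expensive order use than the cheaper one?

147408

Order A = (((M1M2)M3)M4): (M1M2): 61×5 by 5×149 → 61×149, cost 61·5·149 = 45445; ((M1M2)M3): 61×149 by 149×12 → 61×12, cost 61·149·12 = 109068; cumulative 154513; (((M1M2)M3)M4): 61×12 by 12×5 → 61×5, cost 61·12·5 = 3660; cumulative 158173. Total 158173.
Order B = (M1((M2M3)M4)): (M2M3): 5×149 by 149×12 → 5×12, cost 5·149·12 = 8940; ((M2M3)M4): 5×12 by 12×5 → 5×5, cost 5·12·5 = 300; cumulative 9240; (M1((M2M3)M4)): 61×5 by 5×5 → 61×5, cost 61·5·5 = 1525; cumulative 10765. Total 10765.
Difference: |158173 − 10765| = 147408.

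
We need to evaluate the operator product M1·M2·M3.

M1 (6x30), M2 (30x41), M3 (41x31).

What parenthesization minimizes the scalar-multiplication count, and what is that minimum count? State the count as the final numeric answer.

15006

(M1·(M2·M3)): cost 43710.
((M1·M2)·M3): cost 15006.
Optimal: ((M1·M2)·M3) with cost 15006.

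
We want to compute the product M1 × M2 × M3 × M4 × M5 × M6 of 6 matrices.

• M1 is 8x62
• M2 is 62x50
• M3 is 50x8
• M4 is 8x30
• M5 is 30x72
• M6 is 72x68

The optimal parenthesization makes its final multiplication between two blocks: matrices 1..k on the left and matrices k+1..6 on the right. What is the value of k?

5

Adjacent pairs: M1M2 = 8·62·50 = 24800; M2M3 = 62·50·8 = 24800; M3M4 = 50·8·30 = 12000; M4M5 = 8·30·72 = 17280; M5M6 = 30·72·68 = 146880.
Length 3: M1..M3: k=1: 0+24800+8·62·8=28768; k=2: 24800+0+8·50·8=28000 → min 28000 | M2..M4: k=2: 0+12000+62·50·30=105000; k=3: 24800+0+62·8·30=39680 → min 39680 | M3..M5: k=3: 0+17280+50·8·72=46080; k=4: 12000+0+50·30·72=120000 → min 46080 | M4..M6: k=4: 0+146880+8·30·68=163200; k=5: 17280+0+8·72·68=56448 → min 56448.
Length 4: M1..M4: k=1: 0+39680+8·62·30=54560; k=2: 24800+12000+8·50·30=48800; k=3: 28000+0+8·8·30=29920 → min 29920 | M2..M5: k=2: 0+46080+62·50·72=269280; k=3: 24800+17280+62·8·72=77792; k=4: 39680+0+62·30·72=173600 → min 77792 | M3..M6: k=3: 0+56448+50·8·68=83648; k=4: 12000+146880+50·30·68=260880; k=5: 46080+0+50·72·68=290880 → min 83648.
Length 5: M1..M5: k=1: 0+77792+8·62·72=113504; k=2: 24800+46080+8·50·72=99680; k=3: 28000+17280+8·8·72=49888; k=4: 29920+0+8·30·72=47200 → min 47200 | M2..M6: k=2: 0+83648+62·50·68=294448; k=3: 24800+56448+62·8·68=114976; k=4: 39680+146880+62·30·68=313040; k=5: 77792+0+62·72·68=381344 → min 114976.
Top-level splits: k=1: (M1..M1)·(M2..M6) → 0+114976+8·62·68 = 148704; k=2: (M1..M2)·(M3..M6) → 24800+83648+8·50·68 = 135648; k=3: (M1..M3)·(M4..M6) → 28000+56448+8·8·68 = 88800; k=4: (M1..M4)·(M5..M6) → 29920+146880+8·30·68 = 193120; k=5: (M1..M5)·(M6..M6) → 47200+0+8·72·68 = 86368.
Best split is after M5, i.e. k = 5.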